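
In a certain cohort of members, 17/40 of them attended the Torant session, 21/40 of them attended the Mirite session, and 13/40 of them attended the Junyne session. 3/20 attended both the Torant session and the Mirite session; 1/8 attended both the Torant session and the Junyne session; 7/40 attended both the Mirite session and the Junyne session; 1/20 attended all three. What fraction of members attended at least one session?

Inclusion–exclusion gives
P(≥1) = 17/40 + 21/40 + 13/40 − 3/20 − 1/8 − 7/40 + 1/20 = 7/8

7/8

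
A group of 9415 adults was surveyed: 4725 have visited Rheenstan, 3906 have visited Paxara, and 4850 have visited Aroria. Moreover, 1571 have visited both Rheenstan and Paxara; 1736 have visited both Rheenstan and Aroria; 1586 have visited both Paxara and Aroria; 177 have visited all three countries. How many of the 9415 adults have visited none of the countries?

|at least one| = 4725 + 3906 + 4850 − 1571 − 1736 − 1586 + 177 = 8765
None: 9415 − 8765 = 650

650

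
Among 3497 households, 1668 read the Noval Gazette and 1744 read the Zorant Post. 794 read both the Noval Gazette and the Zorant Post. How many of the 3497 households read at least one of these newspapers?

|union| = 1668 + 1744 − 794 = 2618

2618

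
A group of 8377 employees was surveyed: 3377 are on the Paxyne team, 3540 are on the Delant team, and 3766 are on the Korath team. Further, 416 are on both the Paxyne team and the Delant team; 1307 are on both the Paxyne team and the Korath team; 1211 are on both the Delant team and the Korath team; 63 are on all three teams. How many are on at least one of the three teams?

Apply inclusion-exclusion:
|union| = 3377 + 3540 + 3766 − 416 − 1307 − 1211 + 63 = 7812

7812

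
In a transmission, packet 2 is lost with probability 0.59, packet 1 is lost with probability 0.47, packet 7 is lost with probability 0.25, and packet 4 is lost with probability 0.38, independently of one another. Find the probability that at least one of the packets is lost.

Since the events are independent, P(none) is the product of the individual non-occurrence probabilities.
P(none) = (1 − 0.59) × (1 − 0.47) × (1 − 0.25) × (1 − 0.38) = 0.41 × 0.53 × 0.75 × 0.62 = 0.1010445
P(at least one) = 1 − 0.1010445 = 0.8989555

0.8989555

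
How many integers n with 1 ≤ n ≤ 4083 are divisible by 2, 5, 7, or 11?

By inclusion–exclusion:
floor(4083/2) + floor(4083/5) + floor(4083/7) + floor(4083/11) − floor(4083/10) − floor(4083/14) − floor(4083/22) − floor(4083/35) − floor(4083/55) − floor(4083/77) + floor(4083/70) + floor(4083/110) + floor(4083/154) + floor(4083/385) − floor(4083/770) = 2041 + 816 + 583 + 371 − 408 − 291 − 185 − 116 − 74 − 53 + 58 + 37 + 26 + 10 − 5 = 2810

2810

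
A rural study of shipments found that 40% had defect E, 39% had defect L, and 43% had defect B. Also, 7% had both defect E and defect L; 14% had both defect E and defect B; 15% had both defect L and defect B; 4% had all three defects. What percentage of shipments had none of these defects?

10%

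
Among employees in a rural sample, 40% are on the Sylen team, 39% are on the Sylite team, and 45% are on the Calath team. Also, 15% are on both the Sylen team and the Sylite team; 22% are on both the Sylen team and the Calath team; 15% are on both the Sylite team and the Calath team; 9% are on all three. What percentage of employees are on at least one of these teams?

By inclusion–exclusion:
P(union) = 40 + 39 + 45 − 15 − 22 − 15 + 9 = 81%

81%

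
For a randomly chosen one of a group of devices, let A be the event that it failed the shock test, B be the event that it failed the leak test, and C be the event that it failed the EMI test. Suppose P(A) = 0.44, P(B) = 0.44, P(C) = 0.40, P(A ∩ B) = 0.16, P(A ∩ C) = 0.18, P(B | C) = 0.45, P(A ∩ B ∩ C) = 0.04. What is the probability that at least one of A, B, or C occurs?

0.80

P(B ∩ C) = P(C)·P(B|C) = 0.40 × 0.45 = 0.18
Using inclusion–exclusion:
P(A ∪ B ∪ C) = 0.44 + 0.44 + 0.40 − 0.16 − 0.18 − 0.18 + 0.04 = 0.80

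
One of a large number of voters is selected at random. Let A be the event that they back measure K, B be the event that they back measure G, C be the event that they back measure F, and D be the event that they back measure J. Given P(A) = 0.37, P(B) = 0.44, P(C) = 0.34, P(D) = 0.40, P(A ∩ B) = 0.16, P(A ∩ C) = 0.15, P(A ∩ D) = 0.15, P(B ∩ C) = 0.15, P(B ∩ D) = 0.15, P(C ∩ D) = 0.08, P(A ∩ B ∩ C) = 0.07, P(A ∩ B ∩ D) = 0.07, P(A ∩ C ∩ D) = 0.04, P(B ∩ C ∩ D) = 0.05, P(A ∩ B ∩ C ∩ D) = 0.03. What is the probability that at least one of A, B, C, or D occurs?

0.91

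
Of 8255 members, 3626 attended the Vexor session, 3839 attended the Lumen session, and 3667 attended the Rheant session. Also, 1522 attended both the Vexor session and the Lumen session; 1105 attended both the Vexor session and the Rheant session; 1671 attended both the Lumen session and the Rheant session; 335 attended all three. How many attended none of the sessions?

1086

Using inclusion–exclusion:
|union| = 3626 + 3839 + 3667 − 1522 − 1105 − 1671 + 335 = 7169
None: 8255 − 7169 = 1086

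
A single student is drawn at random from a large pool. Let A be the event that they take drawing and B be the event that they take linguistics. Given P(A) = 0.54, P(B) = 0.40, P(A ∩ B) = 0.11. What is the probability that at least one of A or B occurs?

0.83

Inclusion–exclusion gives
P(A ∪ B) = 0.54 + 0.40 − 0.11 = 0.83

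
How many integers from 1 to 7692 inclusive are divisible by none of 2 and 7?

floor(7692/2) + floor(7692/7) − floor(7692/14) = 3846 + 1098 − 549 = 4395
7692 − 4395 = 3297

3297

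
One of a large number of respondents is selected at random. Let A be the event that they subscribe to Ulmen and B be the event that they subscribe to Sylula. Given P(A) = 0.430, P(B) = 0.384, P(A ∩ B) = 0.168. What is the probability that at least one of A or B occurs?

0.646

P(A ∪ B) = 0.430 + 0.384 − 0.168 = 0.646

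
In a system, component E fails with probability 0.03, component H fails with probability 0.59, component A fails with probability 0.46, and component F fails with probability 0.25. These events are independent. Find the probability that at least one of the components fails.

0.8389315

P(none) = (1 − 0.03) × (1 − 0.59) × (1 − 0.46) × (1 − 0.25) = 0.97 × 0.41 × 0.54 × 0.75 = 0.1610685
P(at least one) = 1 − 0.1610685 = 0.8389315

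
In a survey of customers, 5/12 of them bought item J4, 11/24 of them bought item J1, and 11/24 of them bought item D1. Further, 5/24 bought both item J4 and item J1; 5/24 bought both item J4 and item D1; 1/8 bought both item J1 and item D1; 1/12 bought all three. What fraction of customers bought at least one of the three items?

P(at least one) = 5/12 + 11/24 + 11/24 − 5/24 − 5/24 − 1/8 + 1/12 = 7/8

7/8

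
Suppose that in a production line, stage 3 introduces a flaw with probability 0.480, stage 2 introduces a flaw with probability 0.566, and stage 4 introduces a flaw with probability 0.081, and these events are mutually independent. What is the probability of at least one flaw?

0.79260008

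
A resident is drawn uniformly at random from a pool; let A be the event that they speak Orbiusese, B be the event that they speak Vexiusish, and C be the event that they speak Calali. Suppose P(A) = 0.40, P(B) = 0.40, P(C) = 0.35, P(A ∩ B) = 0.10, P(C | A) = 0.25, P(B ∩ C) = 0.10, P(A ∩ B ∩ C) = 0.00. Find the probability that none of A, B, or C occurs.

P(A ∩ C) = P(A)·P(C|A) = 0.40 × 0.25 = 0.10
P(A ∪ B ∪ C) = 0.40 + 0.40 + 0.35 − 0.10 − 0.10 − 0.10 + 0.00 = 0.85
P(none) = 1 − 0.85 = 0.15

0.15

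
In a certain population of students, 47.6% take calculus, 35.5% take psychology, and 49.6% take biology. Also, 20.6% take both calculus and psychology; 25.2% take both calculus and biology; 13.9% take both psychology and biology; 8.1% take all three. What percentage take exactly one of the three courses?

37.6%

By inclusion–exclusion (exactly-one form):
P(exactly one) = 47.6 + 35.5 + 49.6 − 2·20.6 − 2·25.2 − 2·13.9 + 3·8.1 = 37.6%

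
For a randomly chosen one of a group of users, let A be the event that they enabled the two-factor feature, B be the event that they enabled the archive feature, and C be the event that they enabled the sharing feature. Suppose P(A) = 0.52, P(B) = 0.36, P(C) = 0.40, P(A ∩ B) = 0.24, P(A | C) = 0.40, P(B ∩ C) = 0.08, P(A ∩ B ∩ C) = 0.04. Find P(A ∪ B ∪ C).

0.84

P(A ∩ C) = P(C)·P(A|C) = 0.40 × 0.40 = 0.16
By inclusion-exclusion,
P(A ∪ B ∪ C) = 0.52 + 0.36 + 0.40 − 0.24 − 0.16 − 0.08 + 0.04 = 0.84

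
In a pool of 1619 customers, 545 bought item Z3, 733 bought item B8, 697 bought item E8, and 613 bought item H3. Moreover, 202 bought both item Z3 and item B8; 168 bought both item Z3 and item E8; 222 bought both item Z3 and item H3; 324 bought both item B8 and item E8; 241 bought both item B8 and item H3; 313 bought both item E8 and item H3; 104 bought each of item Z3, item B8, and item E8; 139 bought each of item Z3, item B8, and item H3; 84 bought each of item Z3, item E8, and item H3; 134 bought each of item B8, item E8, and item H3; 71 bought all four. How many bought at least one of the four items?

N(≥1) = 545 + 733 + 697 + 613 − 202 − 168 − 222 − 324 − 241 − 313 + 104 + 139 + 84 + 134 − 71 = 1508

1508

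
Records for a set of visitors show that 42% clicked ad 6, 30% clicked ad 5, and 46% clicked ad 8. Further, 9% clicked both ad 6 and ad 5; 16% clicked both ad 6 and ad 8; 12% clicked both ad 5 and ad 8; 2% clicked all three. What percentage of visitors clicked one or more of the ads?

83%

P(≥1) = 42 + 30 + 46 − 9 − 16 − 12 + 2 = 83%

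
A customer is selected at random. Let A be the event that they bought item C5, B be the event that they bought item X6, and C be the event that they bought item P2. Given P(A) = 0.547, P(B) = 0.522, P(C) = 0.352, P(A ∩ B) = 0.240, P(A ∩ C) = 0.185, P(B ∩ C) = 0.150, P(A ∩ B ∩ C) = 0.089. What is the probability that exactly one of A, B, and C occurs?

0.538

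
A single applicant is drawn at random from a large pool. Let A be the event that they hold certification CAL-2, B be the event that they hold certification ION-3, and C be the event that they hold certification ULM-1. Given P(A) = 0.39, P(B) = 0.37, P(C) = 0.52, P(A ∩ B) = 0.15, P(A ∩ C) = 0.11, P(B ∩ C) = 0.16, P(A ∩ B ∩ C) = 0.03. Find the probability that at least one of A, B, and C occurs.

0.89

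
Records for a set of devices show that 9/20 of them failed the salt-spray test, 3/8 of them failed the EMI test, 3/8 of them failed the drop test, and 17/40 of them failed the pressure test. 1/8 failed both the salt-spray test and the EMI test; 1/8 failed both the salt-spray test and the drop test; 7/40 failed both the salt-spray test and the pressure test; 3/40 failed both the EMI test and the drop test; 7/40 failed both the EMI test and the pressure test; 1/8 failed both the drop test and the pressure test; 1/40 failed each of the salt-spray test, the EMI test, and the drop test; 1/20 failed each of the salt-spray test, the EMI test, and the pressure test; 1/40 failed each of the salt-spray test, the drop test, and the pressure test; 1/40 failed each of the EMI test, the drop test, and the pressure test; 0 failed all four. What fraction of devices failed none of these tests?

1/20

P(at least one) = 9/20 + 3/8 + 3/8 + 17/40 − 1/8 − 1/8 − 7/40 − 3/40 − 7/40 − 1/8 + 1/40 + 1/20 + 1/40 + 1/40 − 0 = 19/20
P(none) = 1 − 19/20 = 1/20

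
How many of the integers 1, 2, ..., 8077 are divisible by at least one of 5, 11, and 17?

1615 + 734 + 475 − 146 − 95 − 43 + 8 = 2548

2548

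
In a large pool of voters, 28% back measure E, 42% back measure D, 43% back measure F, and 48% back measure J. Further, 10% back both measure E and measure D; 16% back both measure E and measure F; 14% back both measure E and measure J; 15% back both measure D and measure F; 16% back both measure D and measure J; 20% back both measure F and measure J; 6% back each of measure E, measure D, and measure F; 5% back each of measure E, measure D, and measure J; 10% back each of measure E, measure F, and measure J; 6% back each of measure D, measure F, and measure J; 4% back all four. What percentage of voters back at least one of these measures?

93%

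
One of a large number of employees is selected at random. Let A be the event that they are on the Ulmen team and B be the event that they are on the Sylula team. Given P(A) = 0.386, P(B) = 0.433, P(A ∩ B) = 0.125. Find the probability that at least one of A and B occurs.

Using inclusion–exclusion:
P(A ∪ B) = 0.386 + 0.433 − 0.125 = 0.694

0.694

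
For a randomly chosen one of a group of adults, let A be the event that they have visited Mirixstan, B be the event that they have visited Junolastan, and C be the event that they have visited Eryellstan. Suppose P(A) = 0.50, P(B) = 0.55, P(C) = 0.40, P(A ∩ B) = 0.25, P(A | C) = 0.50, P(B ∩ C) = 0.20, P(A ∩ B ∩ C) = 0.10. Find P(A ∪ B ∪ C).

P(A ∩ C) = P(C)·P(A|C) = 0.40 × 0.50 = 0.20
Using inclusion–exclusion:
P(A ∪ B ∪ C) = 0.50 + 0.55 + 0.40 − 0.25 − 0.20 − 0.20 + 0.10 = 0.90

0.90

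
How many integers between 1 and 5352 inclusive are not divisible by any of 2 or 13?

floor(5352/2) + floor(5352/13) − floor(5352/26) = 2676 + 411 − 205 = 2882
5352 − 2882 = 2470

2470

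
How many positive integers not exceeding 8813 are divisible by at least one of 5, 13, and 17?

Inclusion–exclusion gives
1762 + 677 + 518 − 135 − 103 − 39 + 7 = 2687

2687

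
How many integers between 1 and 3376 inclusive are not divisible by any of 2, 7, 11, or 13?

⌊3376/2⌋ + ⌊3376/7⌋ + ⌊3376/11⌋ + ⌊3376/13⌋ − ⌊3376/14⌋ − ⌊3376/22⌋ − ⌊3376/26⌋ − ⌊3376/77⌋ − ⌊3376/91⌋ − ⌊3376/143⌋ + ⌊3376/154⌋ + ⌊3376/182⌋ + ⌊3376/286⌋ + ⌊3376/1001⌋ − ⌊3376/2002⌋ = 1688 + 482 + 306 + 259 − 241 − 153 − 129 − 43 − 37 − 23 + 21 + 18 + 11 + 3 − 1 = 2161
3376 − 2161 = 1215

1215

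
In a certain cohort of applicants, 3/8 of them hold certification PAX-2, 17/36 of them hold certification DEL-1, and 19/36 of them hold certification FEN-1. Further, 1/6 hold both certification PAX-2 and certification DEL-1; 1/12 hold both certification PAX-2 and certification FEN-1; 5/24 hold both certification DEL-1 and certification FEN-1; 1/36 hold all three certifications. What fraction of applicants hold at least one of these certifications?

17/18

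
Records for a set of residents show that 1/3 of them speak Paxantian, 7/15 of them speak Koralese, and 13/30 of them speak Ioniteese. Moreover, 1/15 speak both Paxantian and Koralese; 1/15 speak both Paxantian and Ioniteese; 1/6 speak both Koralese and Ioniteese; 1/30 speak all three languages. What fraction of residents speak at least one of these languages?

P(union) = 1/3 + 7/15 + 13/30 − 1/15 − 1/15 − 1/6 + 1/30 = 29/30

29/30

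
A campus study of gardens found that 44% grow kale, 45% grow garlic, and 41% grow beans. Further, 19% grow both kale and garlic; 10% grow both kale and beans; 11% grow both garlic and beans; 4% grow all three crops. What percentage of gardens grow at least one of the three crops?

94%

By inclusion-exclusion,
P(at least one) = 44 + 45 + 41 − 19 − 10 − 11 + 4 = 94%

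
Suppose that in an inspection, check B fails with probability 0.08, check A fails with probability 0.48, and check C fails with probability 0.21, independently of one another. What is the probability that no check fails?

Since the events are independent, P(none) is the product of the individual non-occurrence probabilities.
P(none) = (1 − 0.08) × (1 − 0.48) × (1 − 0.21) = 0.92 × 0.52 × 0.79 = 0.377936

0.377936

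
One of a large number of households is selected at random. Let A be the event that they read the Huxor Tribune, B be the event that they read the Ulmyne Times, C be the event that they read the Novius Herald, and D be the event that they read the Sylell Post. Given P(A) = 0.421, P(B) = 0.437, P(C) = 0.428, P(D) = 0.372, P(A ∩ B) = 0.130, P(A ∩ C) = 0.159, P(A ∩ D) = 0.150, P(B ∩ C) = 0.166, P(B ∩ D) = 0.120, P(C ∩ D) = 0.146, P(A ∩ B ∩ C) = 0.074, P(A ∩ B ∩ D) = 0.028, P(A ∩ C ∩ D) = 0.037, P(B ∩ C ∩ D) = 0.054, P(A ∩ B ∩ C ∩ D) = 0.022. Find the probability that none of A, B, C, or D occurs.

0.042

Using inclusion–exclusion:
P(A ∪ B ∪ C ∪ D) = 0.421 + 0.437 + 0.428 + 0.372 − 0.130 − 0.159 − 0.150 − 0.166 − 0.120 − 0.146 + 0.074 + 0.028 + 0.037 + 0.054 − 0.022 = 0.958
P(none) = 1 − 0.958 = 0.042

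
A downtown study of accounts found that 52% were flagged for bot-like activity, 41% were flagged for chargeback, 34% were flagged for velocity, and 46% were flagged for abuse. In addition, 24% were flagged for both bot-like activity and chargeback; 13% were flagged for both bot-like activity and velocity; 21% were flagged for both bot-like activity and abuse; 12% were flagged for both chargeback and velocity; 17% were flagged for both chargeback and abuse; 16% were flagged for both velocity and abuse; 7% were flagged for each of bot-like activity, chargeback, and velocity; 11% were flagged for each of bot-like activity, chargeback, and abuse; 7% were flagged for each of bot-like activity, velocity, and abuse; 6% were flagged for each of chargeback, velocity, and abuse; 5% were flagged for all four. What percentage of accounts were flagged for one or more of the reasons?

Using inclusion–exclusion:
P(≥1) = 52 + 41 + 34 + 46 − 24 − 13 − 21 − 12 − 17 − 16 + 7 + 11 + 7 + 6 − 5 = 96%

96%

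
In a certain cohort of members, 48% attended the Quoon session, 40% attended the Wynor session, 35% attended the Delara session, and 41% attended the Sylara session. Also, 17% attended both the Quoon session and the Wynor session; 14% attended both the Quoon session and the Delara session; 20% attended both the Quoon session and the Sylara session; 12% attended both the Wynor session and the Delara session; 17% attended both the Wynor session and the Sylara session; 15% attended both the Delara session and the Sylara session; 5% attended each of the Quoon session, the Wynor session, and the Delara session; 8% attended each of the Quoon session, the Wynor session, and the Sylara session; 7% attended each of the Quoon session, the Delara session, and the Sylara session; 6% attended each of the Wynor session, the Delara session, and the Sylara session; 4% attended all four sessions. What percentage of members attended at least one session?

P(union) = 48 + 40 + 35 + 41 − 17 − 14 − 20 − 12 − 17 − 15 + 5 + 8 + 7 + 6 − 4 = 91%

91%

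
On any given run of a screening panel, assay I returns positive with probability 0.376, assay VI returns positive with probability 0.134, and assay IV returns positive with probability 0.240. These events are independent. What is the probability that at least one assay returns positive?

0.58930816

P(none) = (1 − 0.376) × (1 − 0.134) × (1 − 0.240) = 0.624 × 0.866 × 0.760 = 0.41069184
P(at least one) = 1 − 0.41069184 = 0.58930816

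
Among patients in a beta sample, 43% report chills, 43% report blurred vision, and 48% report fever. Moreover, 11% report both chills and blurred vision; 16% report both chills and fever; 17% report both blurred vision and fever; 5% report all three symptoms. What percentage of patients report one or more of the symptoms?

By inclusion–exclusion:
P(≥1) = 43 + 43 + 48 − 11 − 16 − 17 + 5 = 95%

95%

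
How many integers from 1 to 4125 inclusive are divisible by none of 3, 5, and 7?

1885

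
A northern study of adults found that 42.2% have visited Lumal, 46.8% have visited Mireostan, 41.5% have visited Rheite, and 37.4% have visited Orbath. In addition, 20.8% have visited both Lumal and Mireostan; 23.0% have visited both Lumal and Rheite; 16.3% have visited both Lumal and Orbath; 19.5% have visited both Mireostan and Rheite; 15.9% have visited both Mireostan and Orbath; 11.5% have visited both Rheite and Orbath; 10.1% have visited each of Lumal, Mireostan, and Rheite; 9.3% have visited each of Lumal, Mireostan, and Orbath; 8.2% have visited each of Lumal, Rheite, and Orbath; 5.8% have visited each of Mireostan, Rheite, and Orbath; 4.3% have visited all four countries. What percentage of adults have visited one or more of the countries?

90.0%

By inclusion-exclusion,
P(at least one) = 42.2 + 46.8 + 41.5 + 37.4 − 20.8 − 23.0 − 16.3 − 19.5 − 15.9 − 11.5 + 10.1 + 9.3 + 8.2 + 5.8 − 4.3 = 90.0%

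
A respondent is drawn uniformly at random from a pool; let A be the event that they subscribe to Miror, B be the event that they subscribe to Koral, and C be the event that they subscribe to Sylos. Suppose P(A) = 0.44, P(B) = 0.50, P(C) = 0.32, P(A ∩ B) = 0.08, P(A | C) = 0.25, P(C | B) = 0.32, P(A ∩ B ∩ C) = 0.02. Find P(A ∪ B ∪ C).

P(A ∩ C) = P(C)·P(A|C) = 0.32 × 0.25 = 0.08
P(B ∩ C) = P(B)·P(C|B) = 0.50 × 0.32 = 0.16
By inclusion-exclusion,
P(A ∪ B ∪ C) = 0.44 + 0.50 + 0.32 − 0.08 − 0.08 − 0.16 + 0.02 = 0.96

0.96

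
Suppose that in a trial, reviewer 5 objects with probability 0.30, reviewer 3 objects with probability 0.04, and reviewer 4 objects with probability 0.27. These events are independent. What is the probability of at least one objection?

P(none) = (1 − 0.30) × (1 − 0.04) × (1 − 0.27) = 0.70 × 0.96 × 0.73 = 0.49056
P(at least one) = 1 − 0.49056 = 0.50944

0.50944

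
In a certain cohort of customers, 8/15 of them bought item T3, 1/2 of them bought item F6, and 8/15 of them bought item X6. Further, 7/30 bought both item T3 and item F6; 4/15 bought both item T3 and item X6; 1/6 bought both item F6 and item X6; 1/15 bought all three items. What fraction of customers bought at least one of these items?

By inclusion-exclusion,
P(union) = 8/15 + 1/2 + 8/15 − 7/30 − 4/15 − 1/6 + 1/15 = 29/30

29/30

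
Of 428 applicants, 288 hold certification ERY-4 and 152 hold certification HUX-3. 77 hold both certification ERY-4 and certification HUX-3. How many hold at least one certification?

363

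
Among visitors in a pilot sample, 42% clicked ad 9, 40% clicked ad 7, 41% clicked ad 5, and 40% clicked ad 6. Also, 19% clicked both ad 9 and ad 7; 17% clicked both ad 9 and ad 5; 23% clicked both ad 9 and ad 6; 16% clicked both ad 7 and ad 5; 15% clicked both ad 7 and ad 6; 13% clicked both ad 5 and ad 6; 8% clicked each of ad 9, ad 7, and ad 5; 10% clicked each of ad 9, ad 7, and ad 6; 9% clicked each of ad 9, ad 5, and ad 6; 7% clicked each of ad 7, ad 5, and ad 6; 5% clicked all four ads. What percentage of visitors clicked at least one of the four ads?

89%

P(≥1) = 42 + 40 + 41 + 40 − 19 − 17 − 23 − 16 − 15 − 13 + 8 + 10 + 9 + 7 − 5 = 89%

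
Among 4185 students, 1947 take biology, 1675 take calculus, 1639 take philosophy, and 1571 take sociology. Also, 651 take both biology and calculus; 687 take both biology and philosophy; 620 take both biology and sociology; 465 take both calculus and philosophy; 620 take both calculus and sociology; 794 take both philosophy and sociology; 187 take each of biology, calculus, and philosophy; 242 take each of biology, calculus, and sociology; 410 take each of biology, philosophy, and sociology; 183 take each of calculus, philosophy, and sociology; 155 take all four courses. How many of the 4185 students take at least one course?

|union| = 1947 + 1675 + 1639 + 1571 − 651 − 687 − 620 − 465 − 620 − 794 + 187 + 242 + 410 + 183 − 155 = 3862

3862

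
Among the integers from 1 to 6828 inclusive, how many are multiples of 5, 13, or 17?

2082

floor(6828/5) + floor(6828/13) + floor(6828/17) − floor(6828/65) − floor(6828/85) − floor(6828/221) + floor(6828/1105) = 1365 + 525 + 401 − 105 − 80 − 30 + 6 = 2082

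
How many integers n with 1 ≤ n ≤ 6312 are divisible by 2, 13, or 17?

3571

⌊6312/2⌋ + ⌊6312/13⌋ + ⌊6312/17⌋ − ⌊6312/26⌋ − ⌊6312/34⌋ − ⌊6312/221⌋ + ⌊6312/442⌋ = 3156 + 485 + 371 − 242 − 185 − 28 + 14 = 3571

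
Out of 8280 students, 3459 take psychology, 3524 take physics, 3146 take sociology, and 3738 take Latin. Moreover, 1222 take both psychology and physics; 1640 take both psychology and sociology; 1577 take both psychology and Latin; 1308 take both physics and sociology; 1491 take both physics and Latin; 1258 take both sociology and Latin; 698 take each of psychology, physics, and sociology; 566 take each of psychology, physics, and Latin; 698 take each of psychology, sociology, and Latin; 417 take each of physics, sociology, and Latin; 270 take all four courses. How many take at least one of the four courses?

N(≥1) = 3459 + 3524 + 3146 + 3738 − 1222 − 1640 − 1577 − 1308 − 1491 − 1258 + 698 + 566 + 698 + 417 − 270 = 7480

7480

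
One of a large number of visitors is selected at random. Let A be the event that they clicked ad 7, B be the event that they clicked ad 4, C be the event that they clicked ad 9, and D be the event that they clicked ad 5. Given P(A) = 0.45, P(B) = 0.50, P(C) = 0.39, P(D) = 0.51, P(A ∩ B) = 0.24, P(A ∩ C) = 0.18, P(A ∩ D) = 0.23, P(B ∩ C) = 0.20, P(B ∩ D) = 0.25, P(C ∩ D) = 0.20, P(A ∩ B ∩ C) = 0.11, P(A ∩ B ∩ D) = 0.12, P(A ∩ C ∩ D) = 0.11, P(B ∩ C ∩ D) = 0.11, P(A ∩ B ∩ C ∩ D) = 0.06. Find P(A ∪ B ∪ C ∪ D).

0.94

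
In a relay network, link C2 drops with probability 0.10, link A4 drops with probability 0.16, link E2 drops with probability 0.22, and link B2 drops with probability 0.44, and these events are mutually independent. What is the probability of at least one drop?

0.6697792

P(none) = (1 − 0.10) × (1 − 0.16) × (1 − 0.22) × (1 − 0.44) = 0.90 × 0.84 × 0.78 × 0.56 = 0.3302208
P(at least one) = 1 − 0.3302208 = 0.6697792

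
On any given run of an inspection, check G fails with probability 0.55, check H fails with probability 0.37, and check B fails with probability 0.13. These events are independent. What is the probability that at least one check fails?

0.753355

P(none) = (1 − 0.55) × (1 − 0.37) × (1 − 0.13) = 0.45 × 0.63 × 0.87 = 0.246645
P(at least one) = 1 − 0.246645 = 0.753355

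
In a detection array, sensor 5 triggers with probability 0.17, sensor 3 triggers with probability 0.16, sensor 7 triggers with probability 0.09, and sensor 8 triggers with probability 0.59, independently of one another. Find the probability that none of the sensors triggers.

0.26012532

P(none) = (1 − 0.17) × (1 − 0.16) × (1 − 0.09) × (1 − 0.59) = 0.83 × 0.84 × 0.91 × 0.41 = 0.26012532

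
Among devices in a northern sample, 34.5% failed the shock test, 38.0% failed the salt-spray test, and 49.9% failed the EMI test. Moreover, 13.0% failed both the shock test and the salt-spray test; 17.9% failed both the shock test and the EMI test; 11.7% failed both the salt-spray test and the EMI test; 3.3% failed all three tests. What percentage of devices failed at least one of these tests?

P(≥1) = 34.5 + 38.0 + 49.9 − 13.0 − 17.9 − 11.7 + 3.3 = 83.1%

83.1%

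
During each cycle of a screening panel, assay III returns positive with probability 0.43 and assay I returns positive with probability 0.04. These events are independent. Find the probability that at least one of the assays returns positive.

P(none) = (1 − 0.43) × (1 − 0.04) = 0.57 × 0.96 = 0.5472
P(at least one) = 1 − 0.5472 = 0.4528

0.4528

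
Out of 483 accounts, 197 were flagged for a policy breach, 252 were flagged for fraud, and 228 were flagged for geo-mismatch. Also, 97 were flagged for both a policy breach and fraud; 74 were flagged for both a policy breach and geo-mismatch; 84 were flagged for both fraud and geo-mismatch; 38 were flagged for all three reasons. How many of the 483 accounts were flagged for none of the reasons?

23

Apply inclusion-exclusion:
|at least one| = 197 + 252 + 228 − 97 − 74 − 84 + 38 = 460
None: 483 − 460 = 23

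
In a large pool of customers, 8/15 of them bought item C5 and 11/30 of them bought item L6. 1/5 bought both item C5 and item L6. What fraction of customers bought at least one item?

7/10

By inclusion–exclusion:
P(≥1) = 8/15 + 11/30 − 1/5 = 7/10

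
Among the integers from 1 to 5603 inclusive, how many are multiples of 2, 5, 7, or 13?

2801 + 1120 + 800 + 431 − 560 − 400 − 215 − 160 − 86 − 61 + 80 + 43 + 30 + 12 − 6 = 3829

3829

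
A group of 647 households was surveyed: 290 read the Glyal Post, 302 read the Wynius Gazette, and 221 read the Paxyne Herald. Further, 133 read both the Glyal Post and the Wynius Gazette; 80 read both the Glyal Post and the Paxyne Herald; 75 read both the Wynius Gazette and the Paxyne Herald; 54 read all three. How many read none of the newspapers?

N(≥1) = 290 + 302 + 221 − 133 − 80 − 75 + 54 = 579
None: 647 − 579 = 68

68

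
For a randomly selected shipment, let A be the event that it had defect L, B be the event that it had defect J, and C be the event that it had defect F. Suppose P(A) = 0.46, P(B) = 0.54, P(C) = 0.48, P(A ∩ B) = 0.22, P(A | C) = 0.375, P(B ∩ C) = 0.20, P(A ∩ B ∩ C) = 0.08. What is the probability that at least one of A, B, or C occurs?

0.96

P(A ∩ C) = P(C)·P(A|C) = 0.48 × 0.375 = 0.18
P(A ∪ B ∪ C) = 0.46 + 0.54 + 0.48 − 0.22 − 0.18 − 0.20 + 0.08 = 0.96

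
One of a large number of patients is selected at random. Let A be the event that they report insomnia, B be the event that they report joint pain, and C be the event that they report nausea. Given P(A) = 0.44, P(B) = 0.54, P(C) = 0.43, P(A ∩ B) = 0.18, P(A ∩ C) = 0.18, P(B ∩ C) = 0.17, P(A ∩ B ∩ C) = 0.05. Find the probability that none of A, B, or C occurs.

P(A ∪ B ∪ C) = 0.44 + 0.54 + 0.43 − 0.18 − 0.18 − 0.17 + 0.05 = 0.93
P(none) = 1 − 0.93 = 0.07

0.07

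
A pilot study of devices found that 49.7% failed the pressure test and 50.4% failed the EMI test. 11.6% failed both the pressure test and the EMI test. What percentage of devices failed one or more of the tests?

88.5%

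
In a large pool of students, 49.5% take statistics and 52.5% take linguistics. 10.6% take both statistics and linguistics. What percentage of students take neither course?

8.6%

Using inclusion–exclusion:
P(union) = 49.5 + 52.5 − 10.6 = 91.4%
P(none) = 100% − 91.4% = 8.6%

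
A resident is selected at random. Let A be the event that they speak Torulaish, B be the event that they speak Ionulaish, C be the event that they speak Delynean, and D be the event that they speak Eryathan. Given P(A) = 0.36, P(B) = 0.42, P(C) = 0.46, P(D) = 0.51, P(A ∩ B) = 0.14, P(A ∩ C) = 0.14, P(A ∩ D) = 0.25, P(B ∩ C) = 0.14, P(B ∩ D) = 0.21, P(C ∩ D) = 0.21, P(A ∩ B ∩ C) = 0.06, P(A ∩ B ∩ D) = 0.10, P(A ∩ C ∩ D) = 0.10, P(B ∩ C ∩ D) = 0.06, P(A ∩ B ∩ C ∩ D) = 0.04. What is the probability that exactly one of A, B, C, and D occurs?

0.37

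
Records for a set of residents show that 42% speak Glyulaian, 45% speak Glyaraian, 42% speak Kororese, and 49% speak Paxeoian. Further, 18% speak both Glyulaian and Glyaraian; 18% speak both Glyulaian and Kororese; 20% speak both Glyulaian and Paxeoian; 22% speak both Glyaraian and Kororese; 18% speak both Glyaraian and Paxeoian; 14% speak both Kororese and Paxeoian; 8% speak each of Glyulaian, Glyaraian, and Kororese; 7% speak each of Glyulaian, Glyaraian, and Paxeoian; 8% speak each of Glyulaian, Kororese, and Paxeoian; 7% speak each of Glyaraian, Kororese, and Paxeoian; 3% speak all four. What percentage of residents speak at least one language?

95%

P(≥1) = 42 + 45 + 42 + 49 − 18 − 18 − 20 − 22 − 18 − 14 + 8 + 7 + 8 + 7 − 3 = 95%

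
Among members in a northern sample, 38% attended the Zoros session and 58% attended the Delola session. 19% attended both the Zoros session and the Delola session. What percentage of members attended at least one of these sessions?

77%

P(union) = 38 + 58 − 19 = 77%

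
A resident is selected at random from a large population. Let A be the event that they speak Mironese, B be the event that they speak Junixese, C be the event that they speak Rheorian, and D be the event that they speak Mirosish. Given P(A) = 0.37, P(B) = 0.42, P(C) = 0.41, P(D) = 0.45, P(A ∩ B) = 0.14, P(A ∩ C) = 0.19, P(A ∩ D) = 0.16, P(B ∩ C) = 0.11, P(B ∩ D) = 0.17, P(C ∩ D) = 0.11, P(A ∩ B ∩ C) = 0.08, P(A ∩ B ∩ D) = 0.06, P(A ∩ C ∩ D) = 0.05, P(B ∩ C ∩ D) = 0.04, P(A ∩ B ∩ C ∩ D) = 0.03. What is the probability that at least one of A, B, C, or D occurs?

0.97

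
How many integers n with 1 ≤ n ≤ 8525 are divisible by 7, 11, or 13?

2393

⌊8525/7⌋ + ⌊8525/11⌋ + ⌊8525/13⌋ − ⌊8525/77⌋ − ⌊8525/91⌋ − ⌊8525/143⌋ + ⌊8525/1001⌋ = 1217 + 775 + 655 − 110 − 93 − 59 + 8 = 2393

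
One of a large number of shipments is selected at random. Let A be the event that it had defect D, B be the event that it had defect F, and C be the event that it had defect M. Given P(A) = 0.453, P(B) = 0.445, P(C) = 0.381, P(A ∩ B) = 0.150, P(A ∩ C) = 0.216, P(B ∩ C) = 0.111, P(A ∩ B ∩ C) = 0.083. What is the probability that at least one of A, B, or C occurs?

0.885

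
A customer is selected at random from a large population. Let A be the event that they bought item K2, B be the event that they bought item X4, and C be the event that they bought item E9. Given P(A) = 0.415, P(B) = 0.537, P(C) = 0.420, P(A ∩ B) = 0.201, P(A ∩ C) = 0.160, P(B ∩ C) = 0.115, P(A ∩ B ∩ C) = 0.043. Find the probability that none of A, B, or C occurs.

Apply inclusion-exclusion:
P(A ∪ B ∪ C) = 0.415 + 0.537 + 0.420 − 0.201 − 0.160 − 0.115 + 0.043 = 0.939
P(none) = 1 − 0.939 = 0.061

0.061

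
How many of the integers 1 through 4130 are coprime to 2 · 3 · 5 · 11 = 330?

Using inclusion–exclusion:
floor(4130/2) + floor(4130/3) + floor(4130/5) + floor(4130/11) − floor(4130/6) − floor(4130/10) − floor(4130/22) − floor(4130/15) − floor(4130/33) − floor(4130/55) + floor(4130/30) + floor(4130/66) + floor(4130/110) + floor(4130/165) − floor(4130/330) = 2065 + 1376 + 826 + 375 − 688 − 413 − 187 − 275 − 125 − 75 + 137 + 62 + 37 + 25 − 12 = 3128
4130 − 3128 = 1002

1002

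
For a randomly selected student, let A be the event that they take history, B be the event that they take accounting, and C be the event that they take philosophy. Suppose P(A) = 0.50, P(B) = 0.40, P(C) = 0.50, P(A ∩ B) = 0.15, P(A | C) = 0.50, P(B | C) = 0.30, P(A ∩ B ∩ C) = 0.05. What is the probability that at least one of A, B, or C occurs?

0.90

P(A ∩ C) = P(C)·P(A|C) = 0.50 × 0.50 = 0.25
P(B ∩ C) = P(C)·P(B|C) = 0.50 × 0.30 = 0.15
P(A ∪ B ∪ C) = 0.50 + 0.40 + 0.50 − 0.15 − 0.25 − 0.15 + 0.05 = 0.90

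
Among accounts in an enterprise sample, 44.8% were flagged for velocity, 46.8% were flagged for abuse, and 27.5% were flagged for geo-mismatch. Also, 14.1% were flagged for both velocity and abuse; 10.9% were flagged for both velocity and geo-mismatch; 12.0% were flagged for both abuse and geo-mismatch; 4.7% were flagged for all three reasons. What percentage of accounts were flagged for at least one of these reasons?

86.8%

P(at least one) = 44.8 + 46.8 + 27.5 − 14.1 − 10.9 − 12.0 + 4.7 = 86.8%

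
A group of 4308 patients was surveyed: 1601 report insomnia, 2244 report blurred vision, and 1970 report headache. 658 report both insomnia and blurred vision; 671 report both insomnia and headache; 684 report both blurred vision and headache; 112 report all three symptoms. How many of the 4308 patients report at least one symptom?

3914

By inclusion–exclusion:
|union| = 1601 + 2244 + 1970 − 658 − 671 − 684 + 112 = 3914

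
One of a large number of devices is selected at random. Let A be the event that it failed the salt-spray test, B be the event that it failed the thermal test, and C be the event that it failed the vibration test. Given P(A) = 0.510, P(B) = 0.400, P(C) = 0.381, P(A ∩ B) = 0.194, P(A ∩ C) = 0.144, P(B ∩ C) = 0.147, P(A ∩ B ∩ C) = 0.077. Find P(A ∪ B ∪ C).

Inclusion–exclusion gives
P(A ∪ B ∪ C) = 0.510 + 0.400 + 0.381 − 0.194 − 0.144 − 0.147 + 0.077 = 0.883

0.883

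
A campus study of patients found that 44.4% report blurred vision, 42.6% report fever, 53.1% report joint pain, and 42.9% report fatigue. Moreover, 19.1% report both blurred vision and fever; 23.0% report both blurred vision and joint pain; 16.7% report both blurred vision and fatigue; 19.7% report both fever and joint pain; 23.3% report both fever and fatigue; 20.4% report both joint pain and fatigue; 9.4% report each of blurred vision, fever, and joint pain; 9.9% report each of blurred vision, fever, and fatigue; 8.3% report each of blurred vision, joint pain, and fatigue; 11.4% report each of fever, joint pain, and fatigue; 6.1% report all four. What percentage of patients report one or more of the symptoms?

Inclusion–exclusion gives
P(at least one) = 44.4 + 42.6 + 53.1 + 42.9 − 19.1 − 23.0 − 16.7 − 19.7 − 23.3 − 20.4 + 9.4 + 9.9 + 8.3 + 11.4 − 6.1 = 93.7%

93.7%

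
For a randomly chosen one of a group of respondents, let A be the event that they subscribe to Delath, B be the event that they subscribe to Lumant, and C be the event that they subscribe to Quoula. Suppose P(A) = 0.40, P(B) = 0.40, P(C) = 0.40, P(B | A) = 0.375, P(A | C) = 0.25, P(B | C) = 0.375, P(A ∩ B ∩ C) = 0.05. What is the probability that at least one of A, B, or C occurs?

0.85

P(A ∩ B) = P(A)·P(B|A) = 0.40 × 0.375 = 0.15
P(A ∩ C) = P(C)·P(A|C) = 0.40 × 0.25 = 0.10
P(B ∩ C) = P(C)·P(B|C) = 0.40 × 0.375 = 0.15
P(A ∪ B ∪ C) = 0.40 + 0.40 + 0.40 − 0.15 − 0.10 − 0.15 + 0.05 = 0.85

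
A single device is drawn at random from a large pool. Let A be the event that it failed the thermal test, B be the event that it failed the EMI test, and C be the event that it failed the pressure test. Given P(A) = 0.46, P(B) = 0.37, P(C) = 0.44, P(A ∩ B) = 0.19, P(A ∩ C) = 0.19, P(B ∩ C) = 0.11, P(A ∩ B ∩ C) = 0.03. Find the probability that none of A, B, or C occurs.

By inclusion–exclusion:
P(A ∪ B ∪ C) = 0.46 + 0.37 + 0.44 − 0.19 − 0.19 − 0.11 + 0.03 = 0.81
P(none) = 1 − 0.81 = 0.19

0.19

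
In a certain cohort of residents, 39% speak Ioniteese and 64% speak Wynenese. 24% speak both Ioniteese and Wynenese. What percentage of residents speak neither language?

21%

By inclusion–exclusion:
P(≥1) = 39 + 64 − 24 = 79%
P(none) = 100% − 79% = 21%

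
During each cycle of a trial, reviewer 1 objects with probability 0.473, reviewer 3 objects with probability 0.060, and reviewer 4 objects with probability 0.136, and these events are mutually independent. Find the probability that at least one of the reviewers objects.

P(none) = (1 − 0.473) × (1 − 0.060) × (1 − 0.136) = 0.527 × 0.940 × 0.864 = 0.42800832
P(at least one) = 1 − 0.42800832 = 0.57199168

0.57199168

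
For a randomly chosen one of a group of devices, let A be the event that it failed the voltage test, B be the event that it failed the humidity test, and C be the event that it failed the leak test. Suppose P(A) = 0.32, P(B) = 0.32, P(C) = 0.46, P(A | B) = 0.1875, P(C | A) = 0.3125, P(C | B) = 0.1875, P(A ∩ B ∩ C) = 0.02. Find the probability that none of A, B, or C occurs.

P(A ∩ B) = P(B)·P(A|B) = 0.32 × 0.1875 = 0.06
P(A ∩ C) = P(A)·P(C|A) = 0.32 × 0.3125 = 0.10
P(B ∩ C) = P(B)·P(C|B) = 0.32 × 0.1875 = 0.06
By inclusion-exclusion,
P(A ∪ B ∪ C) = 0.32 + 0.32 + 0.46 − 0.06 − 0.10 − 0.06 + 0.02 = 0.90
P(none) = 1 − 0.90 = 0.10

0.10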